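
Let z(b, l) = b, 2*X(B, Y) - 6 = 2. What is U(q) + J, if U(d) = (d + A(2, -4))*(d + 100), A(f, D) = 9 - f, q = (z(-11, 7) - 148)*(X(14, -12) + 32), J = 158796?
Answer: 32311204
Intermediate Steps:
X(B, Y) = 4 (X(B, Y) = 3 + (1/2)*2 = 3 + 1 = 4)
q = -5724 (q = (-11 - 148)*(4 + 32) = -159*36 = -5724)
U(d) = (7 + d)*(100 + d) (U(d) = (d + (9 - 1*2))*(d + 100) = (d + (9 - 2))*(100 + d) = (d + 7)*(100 + d) = (7 + d)*(100 + d))
U(q) + J = (700 + (-5724)**2 + 107*(-5724)) + 158796 = (700 + 32764176 - 612468) + 158796 = 32152408 + 158796 = 32311204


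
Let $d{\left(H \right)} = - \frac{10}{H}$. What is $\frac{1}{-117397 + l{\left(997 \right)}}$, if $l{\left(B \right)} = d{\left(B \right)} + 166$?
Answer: $- \frac{997}{116879317} \approx -8.5302 \cdot 10^{-6}$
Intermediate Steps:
$l{\left(B \right)} = 166 - \frac{10}{B}$ ($l{\left(B \right)} = - \frac{10}{B} + 166 = 166 - \frac{10}{B}$)
$\frac{1}{-117397 + l{\left(997 \right)}} = \frac{1}{-117397 + \left(166 - \frac{10}{997}\right)} = \frac{1}{-117397 + \frac{165492}{997}} = \frac{1}{- \frac{116879317}{997}} = - \frac{997}{116879317}$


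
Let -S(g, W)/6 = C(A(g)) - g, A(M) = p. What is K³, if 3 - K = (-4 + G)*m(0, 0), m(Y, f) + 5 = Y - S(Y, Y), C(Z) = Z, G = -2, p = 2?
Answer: 91125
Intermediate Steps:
A(M) = 2
S(g, W) = -12 + 6*g (S(g, W) = -6*(2 - g) = -12 + 6*g)
m(Y, f) = 7 - 5*Y (m(Y, f) = -5 + (Y - (-12 + 6*Y)) = -5 + (Y + (12 - 6*Y)) = -5 + (12 - 5*Y) = 7 - 5*Y)
K = 45 (K = 3 - (-4 - 2)*(7 - 5*0) = 3 - (-6)*(7 + 0) = 3 - (-6)*7 = 3 - 1*(-42) = 3 + 42 = 45)
K³ = 45³ = 91125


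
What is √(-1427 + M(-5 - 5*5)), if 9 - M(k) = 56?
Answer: I*√1474 ≈ 38.393*I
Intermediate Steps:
M(k) = -47 (M(k) = 9 - 1*56 = 9 - 56 = -47)
√(-1427 + M(-5 - 5*5)) = √(-1427 - 47) = √(-1474) = I*√1474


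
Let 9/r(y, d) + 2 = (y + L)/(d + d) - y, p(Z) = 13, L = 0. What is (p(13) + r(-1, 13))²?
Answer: 169/9 ≈ 18.778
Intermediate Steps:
r(y, d) = 9/(-2 - y + y/(2*d)) (r(y, d) = 9/(-2 + ((y + 0)/(d + d) - y)) = 9/(-2 + (y/((2*d)) - y)) = 9/(-2 + (y*(1/(2*d)) - y)) = 9/(-2 + (y/(2*d) - y)) = 9/(-2 + (-y + y/(2*d))) = 9/(-2 - y + y/(2*d)))
(p(13) + r(-1, 13))² = (13 + 18*13/(-1 - 4*13 - 2*13*(-1)))² = (13 + 18*13/(-1 - 52 + 26))² = (13 + 18*13/(-27))² = (13 + 18*13*(-1/27))² = (13 - 26/3)² = (13/3)² = 169/9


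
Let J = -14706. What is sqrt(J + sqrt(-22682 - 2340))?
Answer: sqrt(-14706 + I*sqrt(25022)) ≈ 0.6522 + 121.27*I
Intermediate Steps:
sqrt(J + sqrt(-22682 - 2340)) = sqrt(-14706 + sqrt(-22682 - 2340)) = sqrt(-14706 + sqrt(-25022)) = sqrt(-14706 + I*sqrt(25022))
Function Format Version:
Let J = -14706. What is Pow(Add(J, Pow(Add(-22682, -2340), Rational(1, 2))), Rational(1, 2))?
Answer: Pow(Add(-14706, Mul(I, Pow(25022, Rational(1, 2)))), Rational(1, 2)) ≈ Add(0.6522, Mul(121.27, I))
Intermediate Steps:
Pow(Add(J, Pow(Add(-22682, -2340), Rational(1, 2))), Rational(1, 2)) = Pow(Add(-14706, Pow(Add(-22682, -2340), Rational(1, 2))), Rational(1, 2)) = Pow(Add(-14706, Pow(-25022, Rational(1, 2))), Rational(1, 2)) = Pow(Add(-14706, Mul(I, Pow(25022, Rational(1, 2)))), Rational(1, 2))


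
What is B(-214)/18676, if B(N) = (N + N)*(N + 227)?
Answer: -1391/4669 ≈ -0.29792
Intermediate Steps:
B(N) = 2*N*(227 + N) (B(N) = (2*N)*(227 + N) = 2*N*(227 + N))
B(-214)/18676 = (2*(-214)*(227 - 214))/18676 = (2*(-214)*13)*(1/18676) = -5564*1/18676 = -1391/4669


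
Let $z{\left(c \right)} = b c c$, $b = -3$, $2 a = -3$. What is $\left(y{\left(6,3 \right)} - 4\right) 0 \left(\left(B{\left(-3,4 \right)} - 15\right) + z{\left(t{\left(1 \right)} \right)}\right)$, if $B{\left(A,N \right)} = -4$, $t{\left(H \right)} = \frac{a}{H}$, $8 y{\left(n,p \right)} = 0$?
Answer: $0$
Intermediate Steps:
$a = - \frac{3}{2}$ ($a = \frac{1}{2} \left(-3\right) = - \frac{3}{2} \approx -1.5$)
$y{\left(n,p \right)} = 0$ ($y{\left(n,p \right)} = \frac{1}{8} \cdot 0 = 0$)
$t{\left(H \right)} = - \frac{3}{2 H}$
$z{\left(c \right)} = - 3 c^{2}$ ($z{\left(c \right)} = - 3 c c = - 3 c^{2}$)
$\left(y{\left(6,3 \right)} - 4\right) 0 \left(\left(B{\left(-3,4 \right)} - 15\right) + z{\left(t{\left(1 \right)} \right)}\right) = \left(0 - 4\right) 0 \left(\left(-4 - 15\right) - 3 \left(- \frac{3}{2 \cdot 1}\right)^{2}\right) = \left(-4\right) 0 \left(-19 - 3 \left(\left(- \frac{3}{2}\right) 1\right)^{2}\right) = 0 \left(-19 - 3 \left(- \frac{3}{2}\right)^{2}\right) = 0 \left(-19 - \frac{27}{4}\right) = 0 \left(- \frac{103}{4}\right) = 0$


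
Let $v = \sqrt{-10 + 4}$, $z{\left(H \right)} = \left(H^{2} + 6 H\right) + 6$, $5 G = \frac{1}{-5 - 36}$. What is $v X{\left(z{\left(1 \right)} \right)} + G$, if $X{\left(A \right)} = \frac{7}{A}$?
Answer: $- \frac{1}{205} + \frac{7 i \sqrt{6}}{13} \approx -0.0048781 + 1.319 i$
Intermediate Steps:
$G = - \frac{1}{205}$ ($G = \frac{1}{5 \left(-5 - 36\right)} = \frac{1}{5 \left(-41\right)} = \frac{1}{5} \left(- \frac{1}{41}\right) = - \frac{1}{205} \approx -0.0048781$)
$z{\left(H \right)} = 6 + H^{2} + 6 H$
$v = i \sqrt{6}$ ($v = \sqrt{-6} = i \sqrt{6} \approx 2.4495 i$)
$v X{\left(z{\left(1 \right)} \right)} + G = i \sqrt{6} \frac{7}{6 + 1^{2} + 6 \cdot 1} - \frac{1}{205} = i \sqrt{6} \frac{7}{6 + 1 + 6} - \frac{1}{205} = i \sqrt{6} \cdot \frac{7}{13} - \frac{1}{205} = \frac{7 i \sqrt{6}}{13} - \frac{1}{205} = - \frac{1}{205} + \frac{7 i \sqrt{6}}{13}$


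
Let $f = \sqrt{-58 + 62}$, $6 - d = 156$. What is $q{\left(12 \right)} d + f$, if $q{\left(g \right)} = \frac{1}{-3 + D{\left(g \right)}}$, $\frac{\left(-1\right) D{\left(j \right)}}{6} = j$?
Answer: $4$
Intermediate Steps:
$d = -150$ ($d = 6 - 156 = -150$)
$f = 2$ ($f = \sqrt{4} = 2$)
$D{\left(j \right)} = - 6 j$
$q{\left(g \right)} = \frac{1}{-3 - 6 g}$
$q{\left(12 \right)} d + f = - \frac{1}{3 + 6 \cdot 12} \left(-150\right) + 2 = - \frac{1}{3 + 72} \left(-150\right) + 2 = - \frac{1}{75} \left(-150\right) + 2 = \left(-1\right) \frac{1}{75} \left(-150\right) + 2 = \left(- \frac{1}{75}\right) \left(-150\right) + 2 = 2 + 2 = 4$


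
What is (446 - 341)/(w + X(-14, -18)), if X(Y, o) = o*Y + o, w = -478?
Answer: -105/244 ≈ -0.43033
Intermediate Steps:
X(Y, o) = o + Y*o (X(Y, o) = Y*o + o = o + Y*o)
(446 - 341)/(w + X(-14, -18)) = (446 - 341)/(-478 - 18*(1 - 14)) = 105/(-478 - 18*(-13)) = 105/(-478 + 234) = 105/(-244) = 105*(-1/244) = -105/244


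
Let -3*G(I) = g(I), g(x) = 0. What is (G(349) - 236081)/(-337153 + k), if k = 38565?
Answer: 236081/298588 ≈ 0.79066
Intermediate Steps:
G(I) = 0 (G(I) = -⅓*0 = 0)
(G(349) - 236081)/(-337153 + k) = (0 - 236081)/(-337153 + 38565) = -236081/(-298588) = -236081*(-1/298588) = 236081/298588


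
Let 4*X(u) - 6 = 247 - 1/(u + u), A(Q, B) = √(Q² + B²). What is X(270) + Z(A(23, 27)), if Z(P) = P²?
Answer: 2853899/2160 ≈ 1321.3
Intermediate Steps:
A(Q, B) = √(B² + Q²)
X(u) = 253/4 - 1/(8*u) (X(u) = 3/2 + (247 - 1/(u + u))/4 = 3/2 + (247 - 1/(2*u))/4 = 3/2 + (247/4 - 1/(8*u)) = 253/4 - 1/(8*u))
X(270) + Z(A(23, 27)) = (⅛)*(-1 + 506*270)/270 + (√(27² + 23²))² = (⅛)*(1/270)*(-1 + 136620) + (√(729 + 529))² = (⅛)*(1/270)*136619 + (√1258)² = 136619/2160 + 1258 = 2853899/2160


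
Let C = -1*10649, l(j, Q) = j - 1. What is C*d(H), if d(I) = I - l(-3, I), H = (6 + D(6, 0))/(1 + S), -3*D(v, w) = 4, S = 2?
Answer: -532450/9 ≈ -59161.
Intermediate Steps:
D(v, w) = -4/3 (D(v, w) = -1/3*4 = -4/3)
l(j, Q) = -1 + j
H = 14/9 (H = (6 - 4/3)/(1 + 2) = (14/3)/3 = (14/3)*(1/3) = 14/9 ≈ 1.5556)
d(I) = 4 + I (d(I) = I - (-1 - 3) = I - 1*(-4) = I + 4 = 4 + I)
C = -10649
C*d(H) = -10649*(4 + 14/9) = -10649*50/9 = -532450/9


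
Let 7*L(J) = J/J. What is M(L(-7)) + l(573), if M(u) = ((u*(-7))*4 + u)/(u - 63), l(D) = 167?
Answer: 73507/440 ≈ 167.06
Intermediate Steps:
L(J) = ⅐ (L(J) = (J/J)/7 = (⅐)*1 = ⅐)
M(u) = -27*u/(-63 + u) (M(u) = (-7*u*4 + u)/(-63 + u) = (-28*u + u)/(-63 + u) = (-27*u)/(-63 + u) = -27*u/(-63 + u))
M(L(-7)) + l(573) = -27*⅐/(-63 + ⅐) + 167 = -27*⅐/(-440/7) + 167 = -27*⅐*(-7/440) + 167 = 27/440 + 167 = 73507/440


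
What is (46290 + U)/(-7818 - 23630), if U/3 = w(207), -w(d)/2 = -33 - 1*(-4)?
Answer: -5808/3931 ≈ -1.4775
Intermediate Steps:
w(d) = 58 (w(d) = -2*(-33 - 1*(-4)) = -2*(-33 + 4) = -2*(-29) = 58)
U = 174 (U = 3*58 = 174)
(46290 + U)/(-7818 - 23630) = (46290 + 174)/(-7818 - 23630) = 46464/(-31448) = 46464*(-1/31448) = -5808/3931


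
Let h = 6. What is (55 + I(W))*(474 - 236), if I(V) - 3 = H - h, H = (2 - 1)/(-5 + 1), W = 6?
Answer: 24633/2 ≈ 12317.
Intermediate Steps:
H = -1/4 (H = 1/(-4) = 1*(-1/4) = -1/4 ≈ -0.25000)
I(V) = -13/4 (I(V) = 3 + (-1/4 - 1*6) = 3 + (-1/4 - 6) = 3 - 25/4 = -13/4)
(55 + I(W))*(474 - 236) = (55 - 13/4)*(474 - 236) = (207/4)*238 = 24633/2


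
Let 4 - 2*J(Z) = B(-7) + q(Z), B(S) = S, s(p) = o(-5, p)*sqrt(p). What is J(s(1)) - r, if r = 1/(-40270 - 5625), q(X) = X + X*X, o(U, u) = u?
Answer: 413057/91790 ≈ 4.5000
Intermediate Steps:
s(p) = p**(3/2) (s(p) = p*sqrt(p) = p**(3/2))
q(X) = X + X**2
J(Z) = 11/2 - Z*(1 + Z)/2 (J(Z) = 2 - (-7 + Z*(1 + Z))/2 = 2 + (7/2 - Z*(1 + Z)/2) = 11/2 - Z*(1 + Z)/2)
r = -1/45895 (r = 1/(-45895) = -1/45895 ≈ -2.1789e-5)
J(s(1)) - r = (11/2 - 1**(3/2)*(1 + 1**(3/2))/2) - 1*(-1/45895) = (11/2 - 1/2*1*(1 + 1)) + 1/45895 = (11/2 - 1/2*1*2) + 1/45895 = (11/2 - 1) + 1/45895 = 9/2 + 1/45895 = 413057/91790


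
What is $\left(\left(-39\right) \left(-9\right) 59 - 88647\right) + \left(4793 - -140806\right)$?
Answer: $77661$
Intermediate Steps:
$\left(\left(-39\right) \left(-9\right) 59 - 88647\right) + \left(4793 - -140806\right) = \left(351 \cdot 59 - 88647\right) + \left(4793 + 140806\right) = \left(20709 - 88647\right) + 145599 = -67938 + 145599 = 77661$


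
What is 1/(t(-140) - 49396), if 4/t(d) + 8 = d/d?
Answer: -7/345776 ≈ -2.0244e-5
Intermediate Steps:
t(d) = -4/7 (t(d) = 4/(-8 + d/d) = 4/(-8 + 1) = 4/(-7) = 4*(-⅐) = -4/7)
1/(t(-140) - 49396) = 1/(-4/7 - 49396) = 1/(-345776/7) = -7/345776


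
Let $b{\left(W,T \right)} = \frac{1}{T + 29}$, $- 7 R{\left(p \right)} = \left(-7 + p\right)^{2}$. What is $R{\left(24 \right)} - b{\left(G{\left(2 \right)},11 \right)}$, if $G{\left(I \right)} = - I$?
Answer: $- \frac{11567}{280} \approx -41.311$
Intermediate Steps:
$R{\left(p \right)} = - \frac{\left(-7 + p\right)^{2}}{7}$
$b{\left(W,T \right)} = \frac{1}{29 + T}$
$R{\left(24 \right)} - b{\left(G{\left(2 \right)},11 \right)} = - \frac{\left(-7 + 24\right)^{2}}{7} - \frac{1}{29 + 11} = - \frac{17^{2}}{7} - \frac{1}{40} = \left(- \frac{1}{7}\right) 289 - \frac{1}{40} = - \frac{289}{7} - \frac{1}{40} = - \frac{11567}{280}$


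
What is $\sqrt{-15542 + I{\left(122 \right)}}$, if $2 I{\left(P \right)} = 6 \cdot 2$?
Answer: $4 i \sqrt{971} \approx 124.64 i$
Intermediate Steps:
$I{\left(P \right)} = 6$ ($I{\left(P \right)} = \frac{6 \cdot 2}{2} = \frac{1}{2} \cdot 12 = 6$)
$\sqrt{-15542 + I{\left(122 \right)}} = \sqrt{-15542 + 6} = \sqrt{-15536} = 4 i \sqrt{971}$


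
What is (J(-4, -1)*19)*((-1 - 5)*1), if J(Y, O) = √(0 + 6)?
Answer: -114*√6 ≈ -279.24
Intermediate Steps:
J(Y, O) = √6
(J(-4, -1)*19)*((-1 - 5)*1) = (√6*19)*((-1 - 5)*1) = (19*√6)*(-6*1) = (19*√6)*(-6) = -114*√6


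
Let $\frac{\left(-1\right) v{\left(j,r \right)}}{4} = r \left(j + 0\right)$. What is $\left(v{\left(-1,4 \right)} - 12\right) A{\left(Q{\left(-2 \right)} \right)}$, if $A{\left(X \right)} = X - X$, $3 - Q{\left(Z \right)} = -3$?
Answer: $0$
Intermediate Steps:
$v{\left(j,r \right)} = - 4 j r$ ($v{\left(j,r \right)} = - 4 r \left(j + 0\right) = - 4 r j = - 4 j r$)
$Q{\left(Z \right)} = 6$ ($Q{\left(Z \right)} = 3 - -3 = 3 + 3 = 6$)
$A{\left(X \right)} = 0$
$\left(v{\left(-1,4 \right)} - 12\right) A{\left(Q{\left(-2 \right)} \right)} = \left(\left(-4\right) \left(-1\right) 4 - 12\right) 0 = \left(16 - 12\right) 0 = 4 \cdot 0 = 0$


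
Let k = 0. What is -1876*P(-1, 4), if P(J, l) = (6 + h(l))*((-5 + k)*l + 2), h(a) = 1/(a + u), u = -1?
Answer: 213864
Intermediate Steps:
h(a) = 1/(-1 + a) (h(a) = 1/(a - 1) = 1/(-1 + a))
P(J, l) = (2 - 5*l)*(6 + 1/(-1 + l)) (P(J, l) = (6 + 1/(-1 + l))*((-5 + 0)*l + 2) = (6 + 1/(-1 + l))*(-5*l + 2) = (6 + 1/(-1 + l))*(2 - 5*l) = (2 - 5*l)*(6 + 1/(-1 + l)))
-1876*P(-1, 4) = -1876*(-10 - 30*4² + 37*4)/(-1 + 4) = -1876*(-10 - 30*16 + 148)/3 = -1876*(-10 - 480 + 148)/3 = -1876*(-342)/3 = -1876*(-114) = 213864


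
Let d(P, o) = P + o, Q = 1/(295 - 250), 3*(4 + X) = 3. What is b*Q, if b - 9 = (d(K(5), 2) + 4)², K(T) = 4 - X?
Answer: 178/45 ≈ 3.9556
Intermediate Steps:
X = -3 (X = -4 + (⅓)*3 = -4 + 1 = -3)
K(T) = 7 (K(T) = 4 - 1*(-3) = 4 + 3 = 7)
Q = 1/45 ≈ 0.022222
b = 178 (b = 9 + ((7 + 2) + 4)² = 9 + (9 + 4)² = 9 + 13² = 9 + 169 = 178)
b*Q = 178*(1/45) = 178/45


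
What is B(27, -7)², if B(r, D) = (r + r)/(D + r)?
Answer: 729/100 ≈ 7.2900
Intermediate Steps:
B(r, D) = 2*r/(D + r) (B(r, D) = (2*r)/(D + r) = 2*r/(D + r))
B(27, -7)² = (2*27/(-7 + 27))² = (2*27/20)² = (2*27*(1/20))² = (27/10)² = 729/100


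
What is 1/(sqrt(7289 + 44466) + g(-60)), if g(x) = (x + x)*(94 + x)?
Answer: -816/3318929 - sqrt(51755)/16594645 ≈ -0.00025957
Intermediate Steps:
g(x) = 2*x*(94 + x) (g(x) = (2*x)*(94 + x) = 2*x*(94 + x))
1/(sqrt(7289 + 44466) + g(-60)) = 1/(sqrt(7289 + 44466) + 2*(-60)*(94 - 60)) = 1/(sqrt(51755) + 2*(-60)*34) = 1/(sqrt(51755) - 4080) = 1/(-4080 + sqrt(51755))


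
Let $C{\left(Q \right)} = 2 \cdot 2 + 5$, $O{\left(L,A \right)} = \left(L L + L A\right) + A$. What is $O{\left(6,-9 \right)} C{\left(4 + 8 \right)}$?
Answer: $-243$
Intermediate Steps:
$O{\left(L,A \right)} = A + L^{2} + A L$ ($O{\left(L,A \right)} = \left(L^{2} + A L\right) + A = A + L^{2} + A L$)
$C{\left(Q \right)} = 9$ ($C{\left(Q \right)} = 4 + 5 = 9$)
$O{\left(6,-9 \right)} C{\left(4 + 8 \right)} = \left(-9 + 6^{2} - 54\right) 9 = \left(-9 + 36 - 54\right) 9 = \left(-27\right) 9 = -243$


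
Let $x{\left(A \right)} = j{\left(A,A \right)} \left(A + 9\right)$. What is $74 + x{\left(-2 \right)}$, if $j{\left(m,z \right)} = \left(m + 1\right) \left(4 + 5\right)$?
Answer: $11$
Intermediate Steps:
$j{\left(m,z \right)} = 9 + 9 m$ ($j{\left(m,z \right)} = \left(1 + m\right) 9 = 9 + 9 m$)
$x{\left(A \right)} = \left(9 + A\right) \left(9 + 9 A\right)$ ($x{\left(A \right)} = \left(9 + 9 A\right) \left(A + 9\right) = \left(9 + 9 A\right) \left(9 + A\right) = \left(9 + A\right) \left(9 + 9 A\right)$)
$74 + x{\left(-2 \right)} = 74 + 9 \left(1 - 2\right) \left(9 - 2\right) = 74 + 9 \left(-1\right) 7 = 74 - 63 = 11$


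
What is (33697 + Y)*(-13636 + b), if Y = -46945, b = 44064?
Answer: -403110144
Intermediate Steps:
(33697 + Y)*(-13636 + b) = (33697 - 46945)*(-13636 + 44064) = -13248*30428 = -403110144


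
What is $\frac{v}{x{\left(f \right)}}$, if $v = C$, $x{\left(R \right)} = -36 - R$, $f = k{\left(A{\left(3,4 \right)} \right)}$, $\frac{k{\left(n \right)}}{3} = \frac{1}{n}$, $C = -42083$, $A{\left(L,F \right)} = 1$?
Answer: $\frac{42083}{39} \approx 1079.1$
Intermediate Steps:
$k{\left(n \right)} = \frac{3}{n}$
$f = 3$ ($f = \frac{3}{1} = 3 \cdot 1 = 3$)
$v = -42083$
$\frac{v}{x{\left(f \right)}} = - \frac{42083}{-36 - 3} = - \frac{42083}{-39} = \left(-42083\right) \left(- \frac{1}{39}\right) = \frac{42083}{39}$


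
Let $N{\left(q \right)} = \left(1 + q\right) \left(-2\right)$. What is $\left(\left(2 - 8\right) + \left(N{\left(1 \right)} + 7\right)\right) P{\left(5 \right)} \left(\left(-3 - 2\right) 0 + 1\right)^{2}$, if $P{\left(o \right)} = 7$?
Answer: $-21$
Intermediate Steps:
$N{\left(q \right)} = -2 - 2 q$
$\left(\left(2 - 8\right) + \left(N{\left(1 \right)} + 7\right)\right) P{\left(5 \right)} \left(\left(-3 - 2\right) 0 + 1\right)^{2} = \left(\left(2 - 8\right) + \left(\left(-2 - 2\right) + 7\right)\right) 7 \left(\left(-3 - 2\right) 0 + 1\right)^{2} = \left(-6 + \left(\left(-2 - 2\right) + 7\right)\right) 7 \left(\left(-5\right) 0 + 1\right)^{2} = \left(-6 + \left(-4 + 7\right)\right) 7 \left(0 + 1\right)^{2} = \left(-6 + 3\right) 7 \cdot 1^{2} = \left(-3\right) 7 \cdot 1 = \left(-21\right) 1 = -21$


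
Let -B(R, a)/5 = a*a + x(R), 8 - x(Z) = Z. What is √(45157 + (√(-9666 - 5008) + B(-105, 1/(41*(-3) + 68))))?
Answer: √(134890795 + 3025*I*√14674)/55 ≈ 211.17 + 0.28682*I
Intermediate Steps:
x(Z) = 8 - Z
B(R, a) = -40 - 5*a² + 5*R (B(R, a) = -5*(a*a + (8 - R)) = -5*(a² + (8 - R)) = -5*(8 + a² - R) = -40 - 5*a² + 5*R)
√(45157 + (√(-9666 - 5008) + B(-105, 1/(41*(-3) + 68)))) = √(45157 + (√(-9666 - 5008) + (-40 - 5/(41*(-3) + 68)² + 5*(-105)))) = √(45157 + (√(-14674) + (-40 - 5/(-123 + 68)² - 525))) = √(45157 + (I*√14674 + (-40 - 5*(1/(-55))² - 525))) = √(45157 + (I*√14674 + (-40 - 5*(-1/55)² - 525))) = √(45157 + (I*√14674 + (-40 - 5*1/3025 - 525))) = √(45157 + (I*√14674 + (-40 - 1/605 - 525))) = √(45157 + (I*√14674 - 341826/605)) = √(45157 + (-341826/605 + I*√14674)) = √(26978159/605 + I*√14674)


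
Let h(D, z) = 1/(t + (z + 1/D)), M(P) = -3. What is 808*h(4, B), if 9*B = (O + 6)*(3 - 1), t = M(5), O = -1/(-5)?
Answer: -145440/247 ≈ -588.83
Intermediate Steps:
O = 1/5 (O = -1*(-1/5) = 1/5 ≈ 0.20000)
t = -3
B = 62/45 (B = ((1/5 + 6)*(3 - 1))/9 = ((31/5)*2)/9 = (1/9)*(62/5) = 62/45 ≈ 1.3778)
h(D, z) = 1/(-3 + z + 1/D) (h(D, z) = 1/(-3 + (z + 1/D)) = 1/(-3 + z + 1/D))
808*h(4, B) = 808*(4/(1 - 3*4 + 4*(62/45))) = 808*(4/(1 - 12 + 248/45)) = 808*(4/(-247/45)) = 808*(4*(-45/247)) = 808*(-180/247) = -145440/247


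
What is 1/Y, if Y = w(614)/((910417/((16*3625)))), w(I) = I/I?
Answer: 910417/58000 ≈ 15.697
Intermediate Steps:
w(I) = 1
Y = 58000/910417 (Y = 1/(910417/((16*3625))) = 1/(910417/58000) = 1*(58000/910417) = 58000/910417 ≈ 0.063707)
1/Y = 1/(58000/910417) = 910417/58000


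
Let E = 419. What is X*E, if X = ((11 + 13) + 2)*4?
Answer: 43576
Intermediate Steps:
X = 104 (X = (24 + 2)*4 = 26*4 = 104)
X*E = 104*419 = 43576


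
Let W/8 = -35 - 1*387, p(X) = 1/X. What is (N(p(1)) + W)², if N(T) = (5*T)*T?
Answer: 11363641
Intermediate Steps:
W = -3376 (W = 8*(-35 - 1*387) = 8*(-35 - 387) = 8*(-422) = -3376)
N(T) = 5*T²
(N(p(1)) + W)² = (5*(1/1)² - 3376)² = (5*1² - 3376)² = (5*1 - 3376)² = (5 - 3376)² = (-3371)² = 11363641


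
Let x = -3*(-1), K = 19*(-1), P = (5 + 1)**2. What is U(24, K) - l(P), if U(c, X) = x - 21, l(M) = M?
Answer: -54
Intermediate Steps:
P = 36 (P = 6**2 = 36)
K = -19
x = 3
U(c, X) = -18 (U(c, X) = 3 - 21 = -18)
U(24, K) - l(P) = -18 - 1*36 = -18 - 36 = -54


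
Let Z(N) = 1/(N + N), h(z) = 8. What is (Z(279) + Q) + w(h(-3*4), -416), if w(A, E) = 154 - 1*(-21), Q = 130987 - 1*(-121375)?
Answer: 140915647/558 ≈ 2.5254e+5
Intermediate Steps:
Q = 252362 (Q = 130987 + 121375 = 252362)
w(A, E) = 175 (w(A, E) = 154 + 21 = 175)
Z(N) = 1/(2*N)
(Z(279) + Q) + w(h(-3*4), -416) = ((½)/279 + 252362) + 175 = ((½)*(1/279) + 252362) + 175 = (1/558 + 252362) + 175 = 140817997/558 + 175 = 140915647/558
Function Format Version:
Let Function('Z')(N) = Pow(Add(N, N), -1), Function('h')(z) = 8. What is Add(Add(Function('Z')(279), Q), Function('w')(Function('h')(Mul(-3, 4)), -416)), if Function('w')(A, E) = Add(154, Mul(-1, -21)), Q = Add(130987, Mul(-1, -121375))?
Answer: Rational(140915647, 558) ≈ 2.5254e+5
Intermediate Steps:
Q = 252362 (Q = Add(130987, 121375) = 252362)
Function('w')(A, E) = 175 (Function('w')(A, E) = Add(154, 21) = 175)
Function('Z')(N) = Mul(Rational(1, 2), Pow(N, -1)) (Function('Z')(N) = Pow(Mul(2, N), -1) = Mul(Rational(1, 2), Pow(N, -1)))
Add(Add(Function('Z')(279), Q), Function('w')(Function('h')(Mul(-3, 4)), -416)) = Add(Add(Mul(Rational(1, 2), Pow(279, -1)), 252362), 175) = Add(Add(Mul(Rational(1, 2), Rational(1, 279)), 252362), 175) = Add(Add(Rational(1, 558), 252362), 175) = Add(Rational(140817997, 558), 175) = Rational(140915647, 558)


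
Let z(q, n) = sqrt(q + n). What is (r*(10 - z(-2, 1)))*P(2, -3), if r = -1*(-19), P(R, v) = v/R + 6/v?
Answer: -665 + 133*I/2 ≈ -665.0 + 66.5*I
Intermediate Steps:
z(q, n) = sqrt(n + q)
P(R, v) = 6/v + v/R
r = 19
(r*(10 - z(-2, 1)))*P(2, -3) = (19*(10 - sqrt(1 - 2)))*(6/(-3) - 3/2) = (19*(10 - sqrt(-1)))*(6*(-1/3) - 3*1/2) = (19*(10 - I))*(-2 - 3/2) = (190 - 19*I)*(-7/2) = -665 + 133*I/2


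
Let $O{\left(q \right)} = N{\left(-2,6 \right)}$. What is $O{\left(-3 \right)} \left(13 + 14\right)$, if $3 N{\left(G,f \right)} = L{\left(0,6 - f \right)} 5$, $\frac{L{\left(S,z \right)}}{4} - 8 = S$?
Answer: $1440$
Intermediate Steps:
$L{\left(S,z \right)} = 32 + 4 S$
$N{\left(G,f \right)} = \frac{160}{3}$ ($N{\left(G,f \right)} = \frac{\left(32 + 4 \cdot 0\right) 5}{3} = \frac{\left(32 + 0\right) 5}{3} = \frac{32 \cdot 5}{3} = \frac{1}{3} \cdot 160 = \frac{160}{3}$)
$O{\left(q \right)} = \frac{160}{3}$
$O{\left(-3 \right)} \left(13 + 14\right) = \frac{160 \left(13 + 14\right)}{3} = \frac{160}{3} \cdot 27 = 1440$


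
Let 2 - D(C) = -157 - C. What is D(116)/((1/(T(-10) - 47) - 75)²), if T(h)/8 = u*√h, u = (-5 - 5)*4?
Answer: 275*(30080*√10 + 1021791*I)/(4*(42312000*√10 + 1436891831*I)) ≈ 0.048889 + 1.2856e-6*I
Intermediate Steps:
D(C) = 159 + C (D(C) = 2 - (-157 - C) = 2 + (157 + C) = 159 + C)
u = -40 (u = -10*4 = -40)
T(h) = -320*√h (T(h) = 8*(-40*√h) = -320*√h)
D(116)/((1/(T(-10) - 47) - 75)²) = (159 + 116)/((1/(-320*I*√10 - 47) - 75)²) = 275/((1/(-320*I*√10 - 47) - 75)²) = 275/((1/(-47 - 320*I*√10) - 75)²) = 275/((-75 + 1/(-47 - 320*I*√10))²) = 275/(-75 + 1/(-47 - 320*I*√10))²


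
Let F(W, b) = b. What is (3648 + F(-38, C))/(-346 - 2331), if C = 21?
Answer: -3669/2677 ≈ -1.3706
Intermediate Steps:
(3648 + F(-38, C))/(-346 - 2331) = (3648 + 21)/(-346 - 2331) = 3669/(-2677) = 3669*(-1/2677) = -3669/2677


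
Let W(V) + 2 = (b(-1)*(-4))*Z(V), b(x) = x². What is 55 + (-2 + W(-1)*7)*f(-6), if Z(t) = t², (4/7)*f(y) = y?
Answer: 517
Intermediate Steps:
f(y) = 7*y/4
W(V) = -2 - 4*V² (W(V) = -2 + ((-1)²*(-4))*V² = -2 + (1*(-4))*V² = -2 - 4*V²)
55 + (-2 + W(-1)*7)*f(-6) = 55 + (-2 + (-2 - 4*(-1)²)*7)*((7/4)*(-6)) = 55 + (-2 + (-2 - 4*1)*7)*(-21/2) = 55 + (-2 + (-2 - 4)*7)*(-21/2) = 55 + (-2 - 6*7)*(-21/2) = 55 + (-2 - 42)*(-21/2) = 55 - 44*(-21/2) = 55 + 462 = 517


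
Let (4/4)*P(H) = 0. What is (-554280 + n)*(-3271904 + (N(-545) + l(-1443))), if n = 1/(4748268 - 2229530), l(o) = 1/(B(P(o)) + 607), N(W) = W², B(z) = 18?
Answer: 1297871004624797475993/787105625 ≈ 1.6489e+12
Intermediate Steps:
P(H) = 0
l(o) = 1/625 (l(o) = 1/(18 + 607) = 1/625)
n = 1/2518738 ≈ 3.9702e-7
(-554280 + n)*(-3271904 + (N(-545) + l(-1443))) = (-554280 + 1/2518738)*(-3271904 + ((-545)² + 1/625)) = -1396086098639*(-3271904 + (297025 + 1/625))/2518738 = -1396086098639*(-3271904 + 185640626/625)/2518738 = -1396086098639/2518738*(-1859299374/625) = 1297871004624797475993/787105625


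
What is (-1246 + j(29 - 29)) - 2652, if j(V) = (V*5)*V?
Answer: -3898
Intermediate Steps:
j(V) = 5*V² (j(V) = (5*V)*V = 5*V²)
(-1246 + j(29 - 29)) - 2652 = (-1246 + 5*(29 - 29)²) - 2652 = (-1246 + 5*0²) - 2652 = (-1246 + 5*0) - 2652 = (-1246 + 0) - 2652 = -1246 - 2652 = -3898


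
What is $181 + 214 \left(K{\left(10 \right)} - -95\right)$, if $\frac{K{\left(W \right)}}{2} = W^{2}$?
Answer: $63311$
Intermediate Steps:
$K{\left(W \right)} = 2 W^{2}$
$181 + 214 \left(K{\left(10 \right)} - -95\right) = 181 + 214 \left(2 \cdot 10^{2} - -95\right) = 181 + 214 \left(2 \cdot 100 + 95\right) = 181 + 214 \left(200 + 95\right) = 181 + 214 \cdot 295 = 181 + 63130 = 63311$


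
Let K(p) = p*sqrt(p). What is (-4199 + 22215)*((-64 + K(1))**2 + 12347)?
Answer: 293949056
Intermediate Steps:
K(p) = p**(3/2)
(-4199 + 22215)*((-64 + K(1))**2 + 12347) = (-4199 + 22215)*((-64 + 1**(3/2))**2 + 12347) = 18016*((-64 + 1)**2 + 12347) = 18016*((-63)**2 + 12347) = 18016*(3969 + 12347) = 18016*16316 = 293949056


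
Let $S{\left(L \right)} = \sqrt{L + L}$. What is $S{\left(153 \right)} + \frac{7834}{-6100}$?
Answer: $- \frac{3917}{3050} + 3 \sqrt{34} \approx 16.209$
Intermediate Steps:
$S{\left(L \right)} = \sqrt{2} \sqrt{L}$ ($S{\left(L \right)} = \sqrt{2 L} = \sqrt{2} \sqrt{L}$)
$S{\left(153 \right)} + \frac{7834}{-6100} = \sqrt{2} \sqrt{153} + \frac{7834}{-6100} = \sqrt{2} \cdot 3 \sqrt{17} + 7834 \left(- \frac{1}{6100}\right) = 3 \sqrt{34} - \frac{3917}{3050} = - \frac{3917}{3050} + 3 \sqrt{34}$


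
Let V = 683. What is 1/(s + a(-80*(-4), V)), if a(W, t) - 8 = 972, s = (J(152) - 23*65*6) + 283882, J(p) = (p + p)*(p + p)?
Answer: 1/368308 ≈ 2.7151e-6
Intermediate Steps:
J(p) = 4*p**2 (J(p) = (2*p)*(2*p) = 4*p**2)
s = 367328 (s = (4*152**2 - 23*65*6) + 283882 = (4*23104 - 1495*6) + 283882 = (92416 - 8970) + 283882 = 83446 + 283882 = 367328)
a(W, t) = 980 (a(W, t) = 8 + 972 = 980)
1/(s + a(-80*(-4), V)) = 1/(367328 + 980) = 1/368308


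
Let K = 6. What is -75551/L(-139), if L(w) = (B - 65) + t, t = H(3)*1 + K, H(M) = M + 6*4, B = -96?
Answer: 75551/128 ≈ 590.24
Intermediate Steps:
H(M) = 24 + M (H(M) = M + 24 = 24 + M)
t = 33 (t = (24 + 3)*1 + 6 = 27*1 + 6 = 27 + 6 = 33)
L(w) = -128 (L(w) = (-96 - 65) + 33 = -161 + 33 = -128)
-75551/L(-139) = -75551/(-128) = -75551*(-1/128) = 75551/128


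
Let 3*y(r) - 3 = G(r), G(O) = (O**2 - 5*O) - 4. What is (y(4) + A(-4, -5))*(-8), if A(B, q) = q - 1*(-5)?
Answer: 40/3 ≈ 13.333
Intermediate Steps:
A(B, q) = 5 + q (A(B, q) = q + 5 = 5 + q)
G(O) = -4 + O**2 - 5*O
y(r) = -1/3 - 5*r/3 + r**2/3 (y(r) = 1 + (-4 + r**2 - 5*r)/3 = 1 + (-4/3 - 5*r/3 + r**2/3) = -1/3 - 5*r/3 + r**2/3)
(y(4) + A(-4, -5))*(-8) = ((-1/3 - 5/3*4 + (1/3)*4**2) + (5 - 5))*(-8) = ((-1/3 - 20/3 + (1/3)*16) + 0)*(-8) = ((-1/3 - 20/3 + 16/3) + 0)*(-8) = (-5/3 + 0)*(-8) = -5/3*(-8) = 40/3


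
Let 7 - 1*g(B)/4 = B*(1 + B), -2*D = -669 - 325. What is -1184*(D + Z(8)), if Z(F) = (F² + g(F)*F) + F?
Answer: 1789024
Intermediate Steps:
D = 497 (D = -(-669 - 325)/2 = -½*(-994) = 497)
g(B) = 28 - 4*B*(1 + B)
Z(F) = F + F² + F*(28 - 4*F - 4*F²) (Z(F) = (F² + (28 - 4*F - 4*F²)*F) + F = (F² + F*(28 - 4*F - 4*F²)) + F = F + F² + F*(28 - 4*F - 4*F²))
-1184*(D + Z(8)) = -1184*(497 + 8*(29 - 4*8² - 3*8)) = -1184*(497 + 8*(29 - 4*64 - 24)) = -1184*(497 + 8*(29 - 256 - 24)) = -1184*(497 + 8*(-251)) = -1184*(497 - 2008) = -1184*(-1511) = 1789024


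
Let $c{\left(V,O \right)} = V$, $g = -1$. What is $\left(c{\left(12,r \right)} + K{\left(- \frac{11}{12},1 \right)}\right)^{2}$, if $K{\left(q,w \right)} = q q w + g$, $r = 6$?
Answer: $\frac{2907025}{20736} \approx 140.19$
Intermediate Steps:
$K{\left(q,w \right)} = -1 + w q^{2}$ ($K{\left(q,w \right)} = q q w - 1 = q^{2} w - 1 = w q^{2} - 1 = -1 + w q^{2}$)
$\left(c{\left(12,r \right)} + K{\left(- \frac{11}{12},1 \right)}\right)^{2} = \left(12 - \left(1 - \left(- \frac{11}{12}\right)^{2}\right)\right)^{2} = \left(12 + \left(-1 + 1 \cdot \frac{121}{144}\right)\right)^{2} = \left(12 + \left(-1 + \frac{121}{144}\right)\right)^{2} = \left(12 - \frac{23}{144}\right)^{2} = \left(\frac{1705}{144}\right)^{2} = \frac{2907025}{20736}$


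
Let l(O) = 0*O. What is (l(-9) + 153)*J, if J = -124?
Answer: -18972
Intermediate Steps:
l(O) = 0
(l(-9) + 153)*J = (0 + 153)*(-124) = 153*(-124) = -18972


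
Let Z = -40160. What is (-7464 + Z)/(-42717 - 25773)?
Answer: 23812/34245 ≈ 0.69534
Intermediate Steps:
(-7464 + Z)/(-42717 - 25773) = (-7464 - 40160)/(-42717 - 25773) = -47624/(-68490) = -47624*(-1/68490) = 23812/34245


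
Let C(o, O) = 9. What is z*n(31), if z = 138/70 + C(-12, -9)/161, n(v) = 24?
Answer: 39168/805 ≈ 48.656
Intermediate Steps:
z = 1632/805 (z = 138/70 + 9/161 = 138*(1/70) + 9*(1/161) = 69/35 + 9/161 = 1632/805 ≈ 2.0273)
z*n(31) = (1632/805)*24 = 39168/805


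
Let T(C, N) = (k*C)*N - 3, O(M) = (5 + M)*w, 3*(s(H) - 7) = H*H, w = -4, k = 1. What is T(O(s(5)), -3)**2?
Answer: 58081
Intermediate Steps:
s(H) = 7 + H**2/3 (s(H) = 7 + (H*H)/3 = 7 + H**2/3)
O(M) = -20 - 4*M (O(M) = (5 + M)*(-4) = -20 - 4*M)
T(C, N) = -3 + C*N (T(C, N) = (1*C)*N - 3 = C*N - 3 = -3 + C*N)
T(O(s(5)), -3)**2 = (-3 + (-20 - 4*(7 + (1/3)*5**2))*(-3))**2 = (-3 + (-20 - 4*(7 + (1/3)*25))*(-3))**2 = (-3 + (-20 - 4*(7 + 25/3))*(-3))**2 = (-3 + (-20 - 4*46/3)*(-3))**2 = (-3 + (-20 - 184/3)*(-3))**2 = (-3 - 244/3*(-3))**2 = (-3 + 244)**2 = 241**2 = 58081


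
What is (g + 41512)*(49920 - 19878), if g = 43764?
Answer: 2561861592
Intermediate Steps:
(g + 41512)*(49920 - 19878) = (43764 + 41512)*(49920 - 19878) = 85276*30042 = 2561861592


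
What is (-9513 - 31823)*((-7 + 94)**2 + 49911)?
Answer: -2375993280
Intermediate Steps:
(-9513 - 31823)*((-7 + 94)**2 + 49911) = -41336*(87**2 + 49911) = -41336*(7569 + 49911) = -41336*57480 = -2375993280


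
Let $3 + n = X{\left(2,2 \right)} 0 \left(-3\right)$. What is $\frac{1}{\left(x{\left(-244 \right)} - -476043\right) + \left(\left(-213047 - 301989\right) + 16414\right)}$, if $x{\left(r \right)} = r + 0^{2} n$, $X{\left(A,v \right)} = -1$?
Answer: $- \frac{1}{22823} \approx -4.3815 \cdot 10^{-5}$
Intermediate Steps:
$n = -3$ ($n = -3 + \left(-1\right) 0 \left(-3\right) = -3 + 0 \left(-3\right) = -3 + 0 = -3$)
$x{\left(r \right)} = r$ ($x{\left(r \right)} = r + 0^{2} \left(-3\right) = r + 0 \left(-3\right) = r + 0 = r$)
$\frac{1}{\left(x{\left(-244 \right)} - -476043\right) + \left(\left(-213047 - 301989\right) + 16414\right)} = \frac{1}{\left(-244 - -476043\right) + \left(\left(-213047 - 301989\right) + 16414\right)} = \frac{1}{\left(-244 + 476043\right) + \left(-515036 + 16414\right)} = \frac{1}{475799 - 498622} = \frac{1}{-22823} = - \frac{1}{22823}$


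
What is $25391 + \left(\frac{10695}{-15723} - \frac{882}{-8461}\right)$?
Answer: $\frac{1125915527588}{44344101} \approx 25390.0$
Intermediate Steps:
$25391 + \left(\frac{10695}{-15723} - \frac{882}{-8461}\right) = 25391 + \left(10695 \left(- \frac{1}{15723}\right) - - \frac{882}{8461}\right) = 25391 + \left(- \frac{3565}{5241} + \frac{882}{8461}\right) = 25391 - \frac{25540903}{44344101} = \frac{1125915527588}{44344101}$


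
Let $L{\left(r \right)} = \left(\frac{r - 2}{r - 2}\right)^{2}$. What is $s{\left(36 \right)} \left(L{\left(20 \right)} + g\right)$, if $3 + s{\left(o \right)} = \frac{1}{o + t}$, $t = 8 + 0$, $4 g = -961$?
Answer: $\frac{11397}{16} \approx 712.31$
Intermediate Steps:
$g = - \frac{961}{4}$ ($g = \frac{1}{4} \left(-961\right) = - \frac{961}{4} \approx -240.25$)
$t = 8$
$s{\left(o \right)} = -3 + \frac{1}{8 + o}$ ($s{\left(o \right)} = -3 + \frac{1}{o + 8} = -3 + \frac{1}{8 + o}$)
$L{\left(r \right)} = 1$ ($L{\left(r \right)} = \left(\frac{-2 + r}{-2 + r}\right)^{2} = 1^{2} = 1$)
$s{\left(36 \right)} \left(L{\left(20 \right)} + g\right) = \frac{-23 - 108}{8 + 36} \left(1 - \frac{961}{4}\right) = \frac{-23 - 108}{44} \left(- \frac{957}{4}\right) = \frac{1}{44} \left(-131\right) \left(- \frac{957}{4}\right) = \left(- \frac{131}{44}\right) \left(- \frac{957}{4}\right) = \frac{11397}{16}$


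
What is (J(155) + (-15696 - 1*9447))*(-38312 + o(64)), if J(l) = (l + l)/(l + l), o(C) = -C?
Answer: 964849392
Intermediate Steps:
J(l) = 1 (J(l) = (2*l)/((2*l)) = (2*l)*(1/(2*l)) = 1)
(J(155) + (-15696 - 1*9447))*(-38312 + o(64)) = (1 + (-15696 - 1*9447))*(-38312 - 1*64) = (1 + (-15696 - 9447))*(-38312 - 64) = (1 - 25143)*(-38376) = -25142*(-38376) = 964849392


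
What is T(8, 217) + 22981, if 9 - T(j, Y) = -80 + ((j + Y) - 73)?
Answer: 22918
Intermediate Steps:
T(j, Y) = 162 - Y - j (T(j, Y) = 9 - (-80 + ((j + Y) - 73)) = 9 - (-80 + ((Y + j) - 73)) = 9 - (-80 + (-73 + Y + j)) = 9 - (-153 + Y + j) = 9 + (153 - Y - j) = 162 - Y - j)
T(8, 217) + 22981 = (162 - 1*217 - 1*8) + 22981 = (162 - 217 - 8) + 22981 = -63 + 22981 = 22918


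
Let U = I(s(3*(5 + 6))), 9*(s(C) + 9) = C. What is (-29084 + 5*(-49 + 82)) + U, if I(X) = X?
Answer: -86773/3 ≈ -28924.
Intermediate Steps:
s(C) = -9 + C/9
U = -16/3 (U = -9 + (3*(5 + 6))/9 = -9 + (3*11)/9 = -9 + (⅑)*33 = -9 + 11/3 = -16/3 ≈ -5.3333)
(-29084 + 5*(-49 + 82)) + U = (-29084 + 5*(-49 + 82)) - 16/3 = (-29084 + 5*33) - 16/3 = (-29084 + 165) - 16/3 = -28919 - 16/3 = -86773/3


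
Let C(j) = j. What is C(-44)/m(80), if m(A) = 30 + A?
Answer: -⅖ ≈ -0.40000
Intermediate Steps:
C(-44)/m(80) = -44/(30 + 80) = -44/110 = -44*1/110 = -⅖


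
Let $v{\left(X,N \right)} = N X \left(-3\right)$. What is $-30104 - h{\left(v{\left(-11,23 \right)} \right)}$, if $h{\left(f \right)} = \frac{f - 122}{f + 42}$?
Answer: $- \frac{24113941}{801} \approx -30105.0$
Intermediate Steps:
$v{\left(X,N \right)} = - 3 N X$
$h{\left(f \right)} = \frac{-122 + f}{42 + f}$
$-30104 - h{\left(v{\left(-11,23 \right)} \right)} = -30104 - \frac{-122 - 69 \left(-11\right)}{42 - 69 \left(-11\right)} = -30104 - \frac{-122 + 759}{42 + 759} = -30104 - \frac{1}{801} \cdot 637 = -30104 - \frac{637}{801} = - \frac{24113941}{801}$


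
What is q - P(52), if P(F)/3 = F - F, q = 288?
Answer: 288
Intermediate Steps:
P(F) = 0 (P(F) = 3*(F - F) = 3*0 = 0)
q - P(52) = 288 - 1*0 = 288 + 0 = 288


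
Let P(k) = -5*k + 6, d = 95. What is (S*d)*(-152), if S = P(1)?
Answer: -14440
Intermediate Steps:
P(k) = 6 - 5*k
S = 1 (S = 6 - 5*1 = 6 - 5 = 1)
(S*d)*(-152) = (1*95)*(-152) = 95*(-152) = -14440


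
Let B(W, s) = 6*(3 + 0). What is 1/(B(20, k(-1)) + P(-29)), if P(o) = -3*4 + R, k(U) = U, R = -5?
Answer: 1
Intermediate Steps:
B(W, s) = 18 (B(W, s) = 6*3 = 18)
P(o) = -17 (P(o) = -3*4 - 5 = -12 - 5 = -17)
1/(B(20, k(-1)) + P(-29)) = 1/(18 - 17) = 1/1 = 1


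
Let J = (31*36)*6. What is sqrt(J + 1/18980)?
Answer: sqrt(603042434345)/9490 ≈ 81.829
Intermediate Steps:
J = 6696 (J = 1116*6 = 6696)
sqrt(J + 1/18980) = sqrt(6696 + 1/18980) = sqrt(127090081/18980) = sqrt(603042434345)/9490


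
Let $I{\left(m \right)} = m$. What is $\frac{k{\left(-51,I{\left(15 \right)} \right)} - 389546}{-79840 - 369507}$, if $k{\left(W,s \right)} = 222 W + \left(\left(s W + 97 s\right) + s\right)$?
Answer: $\frac{400163}{449347} \approx 0.89054$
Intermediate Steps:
$k{\left(W,s \right)} = 98 s + 222 W + W s$ ($k{\left(W,s \right)} = 222 W + \left(\left(W s + 97 s\right) + s\right) = 222 W + \left(\left(97 s + W s\right) + s\right) = 222 W + \left(98 s + W s\right) = 98 s + 222 W + W s$)
$\frac{k{\left(-51,I{\left(15 \right)} \right)} - 389546}{-79840 - 369507} = \frac{\left(98 \cdot 15 + 222 \left(-51\right) - 765\right) - 389546}{-79840 - 369507} = \frac{\left(1470 - 11322 - 765\right) - 389546}{-449347} = \left(-10617 - 389546\right) \left(- \frac{1}{449347}\right) = \left(-400163\right) \left(- \frac{1}{449347}\right) = \frac{400163}{449347}$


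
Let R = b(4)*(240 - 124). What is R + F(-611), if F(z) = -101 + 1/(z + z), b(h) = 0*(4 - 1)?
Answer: -123423/1222 ≈ -101.00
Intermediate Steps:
b(h) = 0 (b(h) = 0*3 = 0)
R = 0 (R = 0*(240 - 124) = 0*116 = 0)
F(z) = -101 + 1/(2*z)
R + F(-611) = 0 + (-101 + (½)/(-611)) = 0 + (-101 + (½)*(-1/611)) = 0 + (-101 - 1/1222) = 0 - 123423/1222 = -123423/1222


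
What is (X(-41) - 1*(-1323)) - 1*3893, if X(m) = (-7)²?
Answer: -2521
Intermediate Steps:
X(m) = 49
(X(-41) - 1*(-1323)) - 1*3893 = (49 - 1*(-1323)) - 1*3893 = (49 + 1323) - 3893 = 1372 - 3893 = -2521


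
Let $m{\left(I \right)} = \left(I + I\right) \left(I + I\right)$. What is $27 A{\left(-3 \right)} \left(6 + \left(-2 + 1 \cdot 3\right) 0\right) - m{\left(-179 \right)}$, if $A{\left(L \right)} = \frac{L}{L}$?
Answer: $-128002$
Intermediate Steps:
$A{\left(L \right)} = 1$
$m{\left(I \right)} = 4 I^{2}$ ($m{\left(I \right)} = 2 I 2 I = 4 I^{2}$)
$27 A{\left(-3 \right)} \left(6 + \left(-2 + 1 \cdot 3\right) 0\right) - m{\left(-179 \right)} = 27 \cdot 1 \left(6 + \left(-2 + 1 \cdot 3\right) 0\right) - 4 \left(-179\right)^{2} = 27 \left(6 + \left(-2 + 3\right) 0\right) - 4 \cdot 32041 = 27 \left(6 + 1 \cdot 0\right) - 128164 = 27 \left(6 + 0\right) - 128164 = 27 \cdot 6 - 128164 = 162 - 128164 = -128002$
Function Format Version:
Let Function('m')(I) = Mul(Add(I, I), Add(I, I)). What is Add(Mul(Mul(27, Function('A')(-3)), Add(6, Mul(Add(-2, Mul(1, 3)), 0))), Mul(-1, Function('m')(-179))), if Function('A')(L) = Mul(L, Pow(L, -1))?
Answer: -128002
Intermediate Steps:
Function('A')(L) = 1
Function('m')(I) = Mul(4, Pow(I, 2)) (Function('m')(I) = Mul(Mul(2, I), Mul(2, I)) = Mul(4, Pow(I, 2)))
Add(Mul(Mul(27, Function('A')(-3)), Add(6, Mul(Add(-2, Mul(1, 3)), 0))), Mul(-1, Function('m')(-179))) = Add(Mul(Mul(27, 1), Add(6, Mul(Add(-2, Mul(1, 3)), 0))), Mul(-1, Mul(4, Pow(-179, 2)))) = Add(Mul(27, Add(6, Mul(Add(-2, 3), 0))), Mul(-1, Mul(4, 32041))) = Add(Mul(27, Add(6, Mul(1, 0))), Mul(-1, 128164)) = Add(Mul(27, Add(6, 0)), -128164) = Add(Mul(27, 6), -128164) = Add(162, -128164) = -128002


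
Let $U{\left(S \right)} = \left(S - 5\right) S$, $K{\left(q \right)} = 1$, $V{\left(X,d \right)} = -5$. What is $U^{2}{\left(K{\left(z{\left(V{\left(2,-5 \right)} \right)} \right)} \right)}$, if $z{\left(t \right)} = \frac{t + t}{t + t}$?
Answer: $16$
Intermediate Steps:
$z{\left(t \right)} = 1$ ($z{\left(t \right)} = \frac{2 t}{2 t} = 2 t \frac{1}{2 t} = 1$)
$U{\left(S \right)} = S \left(-5 + S\right)$ ($U{\left(S \right)} = \left(-5 + S\right) S = S \left(-5 + S\right)$)
$U^{2}{\left(K{\left(z{\left(V{\left(2,-5 \right)} \right)} \right)} \right)} = \left(1 \left(-5 + 1\right)\right)^{2} = \left(1 \left(-4\right)\right)^{2} = \left(-4\right)^{2} = 16$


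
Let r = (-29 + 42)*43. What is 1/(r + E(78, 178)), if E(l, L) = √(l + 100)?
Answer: 559/312303 - √178/312303 ≈ 0.0017472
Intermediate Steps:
E(l, L) = √(100 + l)
r = 559 (r = 13*43 = 559)
1/(r + E(78, 178)) = 1/(559 + √(100 + 78)) = 1/(559 + √178)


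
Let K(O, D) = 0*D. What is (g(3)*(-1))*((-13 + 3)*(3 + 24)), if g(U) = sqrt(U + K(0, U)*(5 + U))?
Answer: 270*sqrt(3) ≈ 467.65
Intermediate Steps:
K(O, D) = 0
g(U) = sqrt(U) (g(U) = sqrt(U + 0*(5 + U)) = sqrt(U + 0) = sqrt(U))
(g(3)*(-1))*((-13 + 3)*(3 + 24)) = (sqrt(3)*(-1))*((-13 + 3)*(3 + 24)) = (-sqrt(3))*(-10*27) = -sqrt(3)*(-270) = 270*sqrt(3)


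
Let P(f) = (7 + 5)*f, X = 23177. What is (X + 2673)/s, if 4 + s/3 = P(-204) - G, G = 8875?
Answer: -550/723 ≈ -0.76072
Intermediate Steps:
P(f) = 12*f
s = -33981 (s = -12 + 3*(12*(-204) - 1*8875) = -12 + 3*(-2448 - 8875) = -12 + 3*(-11323) = -12 - 33969 = -33981)
(X + 2673)/s = (23177 + 2673)/(-33981) = 25850*(-1/33981) = -550/723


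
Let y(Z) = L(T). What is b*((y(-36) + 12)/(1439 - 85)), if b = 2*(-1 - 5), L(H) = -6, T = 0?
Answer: -36/677 ≈ -0.053176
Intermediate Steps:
y(Z) = -6
b = -12 (b = 2*(-6) = -12)
b*((y(-36) + 12)/(1439 - 85)) = -12*(-6 + 12)/(1439 - 85) = -72/1354 = -12*3/677 = -36/677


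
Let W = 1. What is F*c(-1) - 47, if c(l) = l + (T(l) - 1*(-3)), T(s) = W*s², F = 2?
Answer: -41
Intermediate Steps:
T(s) = s² (T(s) = 1*s² = s²)
c(l) = 3 + l + l² (c(l) = l + (l² - 1*(-3)) = l + (l² + 3) = l + (3 + l²) = 3 + l + l²)
F*c(-1) - 47 = 2*(3 - 1 + (-1)²) - 47 = 2*(3 - 1 + 1) - 47 = 2*3 - 47 = 6 - 47 = -41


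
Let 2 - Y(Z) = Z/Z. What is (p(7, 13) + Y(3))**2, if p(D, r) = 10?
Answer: 121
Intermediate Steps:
Y(Z) = 1 (Y(Z) = 2 - Z/Z = 2 - 1*1 = 2 - 1 = 1)
(p(7, 13) + Y(3))**2 = (10 + 1)**2 = 11**2 = 121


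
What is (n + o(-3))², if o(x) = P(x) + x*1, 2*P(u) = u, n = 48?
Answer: 7569/4 ≈ 1892.3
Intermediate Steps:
P(u) = u/2
o(x) = 3*x/2 (o(x) = x/2 + x*1 = x/2 + x = 3*x/2)
(n + o(-3))² = (48 + (3/2)*(-3))² = (48 - 9/2)² = (87/2)² = 7569/4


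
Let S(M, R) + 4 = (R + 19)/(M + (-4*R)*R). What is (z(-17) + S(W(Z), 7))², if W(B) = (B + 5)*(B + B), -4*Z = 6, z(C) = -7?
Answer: 21114025/170569 ≈ 123.79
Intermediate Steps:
Z = -3/2 (Z = -¼*6 = -3/2 ≈ -1.5000)
W(B) = 2*B*(5 + B) (W(B) = (5 + B)*(2*B) = 2*B*(5 + B))
S(M, R) = -4 + (19 + R)/(M - 4*R²) (S(M, R) = -4 + (R + 19)/(M + (-4*R)*R) = -4 + (19 + R)/(M - 4*R²))
(z(-17) + S(W(Z), 7))² = (-7 + (19 + 7 - 8*(-3)*(5 - 3/2)/2 + 16*7²)/(2*(-3/2)*(5 - 3/2) - 4*7²))² = (-7 + (19 + 7 - 8*(-3)*7/(2*2) + 16*49)/(2*(-3/2)*(7/2) - 4*49))² = (-7 + (19 + 7 - 4*(-21/2) + 784)/(-21/2 - 196))² = (-7 + (19 + 7 + 42 + 784)/(-413/2))² = (-7 - 2/413*852)² = (-7 - 1704/413)² = (-4595/413)² = 21114025/170569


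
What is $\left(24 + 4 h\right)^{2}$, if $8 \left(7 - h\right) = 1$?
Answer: $\frac{10609}{4} \approx 2652.3$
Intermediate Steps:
$h = \frac{55}{8}$ ($h = 7 - \frac{1}{8} = \frac{55}{8} \approx 6.875$)
$\left(24 + 4 h\right)^{2} = \left(24 + 4 \cdot \frac{55}{8}\right)^{2} = \left(24 + \frac{55}{2}\right)^{2} = \left(\frac{103}{2}\right)^{2} = \frac{10609}{4}$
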